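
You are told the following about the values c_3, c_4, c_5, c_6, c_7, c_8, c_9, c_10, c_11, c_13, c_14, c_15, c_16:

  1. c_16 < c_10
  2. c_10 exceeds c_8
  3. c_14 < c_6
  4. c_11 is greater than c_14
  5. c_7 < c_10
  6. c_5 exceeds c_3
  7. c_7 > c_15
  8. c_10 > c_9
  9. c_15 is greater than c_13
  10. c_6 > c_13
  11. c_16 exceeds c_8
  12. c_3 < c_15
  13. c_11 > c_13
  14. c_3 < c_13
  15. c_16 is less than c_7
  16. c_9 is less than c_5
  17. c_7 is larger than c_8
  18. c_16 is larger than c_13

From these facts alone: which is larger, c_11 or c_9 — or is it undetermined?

undetermined

Following every chain through c_9: above c_9 we get c_5, c_10.
c_11 is not reached, and no chain runs the other way from c_11 to c_9.
So the given relations leave the order of c_9 and c_11 undetermined.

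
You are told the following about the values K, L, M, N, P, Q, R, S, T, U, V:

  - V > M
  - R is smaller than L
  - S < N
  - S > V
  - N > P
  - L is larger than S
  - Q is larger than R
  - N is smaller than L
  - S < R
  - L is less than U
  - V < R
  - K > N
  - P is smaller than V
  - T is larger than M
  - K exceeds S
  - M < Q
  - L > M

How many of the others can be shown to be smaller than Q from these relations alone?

5

The elements the relations force below Q are M, P, V, S, R — no chain reaches any other.
That is 5.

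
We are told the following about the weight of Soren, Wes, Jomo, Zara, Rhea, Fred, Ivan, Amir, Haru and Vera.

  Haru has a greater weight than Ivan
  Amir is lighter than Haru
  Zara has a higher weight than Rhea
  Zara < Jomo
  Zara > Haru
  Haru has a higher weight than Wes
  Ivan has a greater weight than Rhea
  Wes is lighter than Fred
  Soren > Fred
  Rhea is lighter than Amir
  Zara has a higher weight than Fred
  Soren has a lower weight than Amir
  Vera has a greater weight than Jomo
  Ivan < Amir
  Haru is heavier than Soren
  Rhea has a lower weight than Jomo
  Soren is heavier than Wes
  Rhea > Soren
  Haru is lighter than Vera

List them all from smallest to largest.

Wes < Fred < Soren < Rhea < Ivan < Amir < Haru < Zara < Jomo < Vera

Nothing is placed below Wes, so it is least; from there Wes < Fred; Fred < Soren; Soren < Rhea; Rhea < Ivan; Ivan < Amir; Amir < Haru; Haru < Zara; Zara < Jomo; Jomo < Vera, each given directly.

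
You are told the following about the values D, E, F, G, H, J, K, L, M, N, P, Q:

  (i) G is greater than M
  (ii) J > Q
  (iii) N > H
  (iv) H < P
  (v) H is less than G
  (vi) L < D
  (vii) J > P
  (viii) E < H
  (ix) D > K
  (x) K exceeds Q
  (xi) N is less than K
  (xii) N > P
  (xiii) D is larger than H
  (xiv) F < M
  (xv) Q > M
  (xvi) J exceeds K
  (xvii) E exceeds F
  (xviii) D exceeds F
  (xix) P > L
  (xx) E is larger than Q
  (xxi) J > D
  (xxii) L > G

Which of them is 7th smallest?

L

Piecing the relations together gives one ordering: F < M < Q < E < H < G < L < P < N < K < D < J.
The 7th smallest is L.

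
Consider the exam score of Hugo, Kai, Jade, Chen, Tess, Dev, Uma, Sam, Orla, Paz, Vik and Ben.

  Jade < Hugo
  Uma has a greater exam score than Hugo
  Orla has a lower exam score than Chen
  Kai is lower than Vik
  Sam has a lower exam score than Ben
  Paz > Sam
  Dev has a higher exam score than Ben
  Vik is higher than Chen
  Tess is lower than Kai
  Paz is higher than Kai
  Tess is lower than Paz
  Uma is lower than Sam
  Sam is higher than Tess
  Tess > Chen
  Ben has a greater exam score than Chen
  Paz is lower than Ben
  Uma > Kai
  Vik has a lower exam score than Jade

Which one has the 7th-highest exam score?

Jade

Chaining the given pairs: Orla < Chen < Tess < Kai < Vik < Jade < Hugo < Uma < Sam < Paz < Ben < Dev.
The 7th largest is Jade.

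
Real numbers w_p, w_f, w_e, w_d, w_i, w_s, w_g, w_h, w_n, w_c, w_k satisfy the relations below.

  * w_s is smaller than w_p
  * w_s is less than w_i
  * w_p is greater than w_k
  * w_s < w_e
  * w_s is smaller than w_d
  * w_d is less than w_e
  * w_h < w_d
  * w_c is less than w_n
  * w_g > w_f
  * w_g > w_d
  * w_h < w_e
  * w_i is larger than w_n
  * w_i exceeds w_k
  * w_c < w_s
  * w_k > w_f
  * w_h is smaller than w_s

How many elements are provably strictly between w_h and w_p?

1

The relations place w_h below w_p. An element lies strictly between them when it is forced above w_h and also forced below w_p.
Above w_h: {w_s, w_d, w_i, w_e, w_g}. Below w_p: {w_f, w_c, w_s, w_k}.
Intersection: {w_s} — 1.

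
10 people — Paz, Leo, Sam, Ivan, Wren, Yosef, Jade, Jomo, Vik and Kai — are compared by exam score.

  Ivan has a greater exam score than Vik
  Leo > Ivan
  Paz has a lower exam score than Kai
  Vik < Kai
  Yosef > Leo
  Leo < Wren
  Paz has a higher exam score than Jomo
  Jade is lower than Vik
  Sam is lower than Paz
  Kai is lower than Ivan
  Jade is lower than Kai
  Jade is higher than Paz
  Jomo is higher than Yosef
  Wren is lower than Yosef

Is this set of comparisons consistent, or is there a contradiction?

inconsistent

Chaining the given relations yields Paz < Jade < Vik < Kai < Ivan < Leo < Wren < Yosef < Jomo, so Paz < Jomo. But one relation states Jomo < Paz. These cannot both hold.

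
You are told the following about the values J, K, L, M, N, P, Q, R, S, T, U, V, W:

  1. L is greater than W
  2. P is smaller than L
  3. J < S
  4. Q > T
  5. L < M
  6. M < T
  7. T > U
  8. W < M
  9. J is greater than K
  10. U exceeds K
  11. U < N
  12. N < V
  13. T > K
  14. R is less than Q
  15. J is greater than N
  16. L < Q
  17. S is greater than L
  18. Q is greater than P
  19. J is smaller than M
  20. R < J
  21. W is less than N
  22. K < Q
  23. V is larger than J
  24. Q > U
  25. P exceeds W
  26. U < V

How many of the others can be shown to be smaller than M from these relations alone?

The elements the relations force below M are K, W, P, R, U, L, N, J — no chain reaches any other.
That is 8.

8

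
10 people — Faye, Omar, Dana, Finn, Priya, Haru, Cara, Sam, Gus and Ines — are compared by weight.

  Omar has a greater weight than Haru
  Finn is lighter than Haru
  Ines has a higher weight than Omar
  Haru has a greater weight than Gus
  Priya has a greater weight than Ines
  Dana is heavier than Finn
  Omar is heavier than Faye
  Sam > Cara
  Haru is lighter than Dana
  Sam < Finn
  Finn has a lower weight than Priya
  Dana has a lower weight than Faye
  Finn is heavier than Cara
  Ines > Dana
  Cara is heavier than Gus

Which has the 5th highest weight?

Dana

The consecutive relations fix a unique order: Gus < Cara < Sam < Finn < Haru < Dana < Faye < Omar < Ines < Priya.
Counting 5 from the largest end gives Dana.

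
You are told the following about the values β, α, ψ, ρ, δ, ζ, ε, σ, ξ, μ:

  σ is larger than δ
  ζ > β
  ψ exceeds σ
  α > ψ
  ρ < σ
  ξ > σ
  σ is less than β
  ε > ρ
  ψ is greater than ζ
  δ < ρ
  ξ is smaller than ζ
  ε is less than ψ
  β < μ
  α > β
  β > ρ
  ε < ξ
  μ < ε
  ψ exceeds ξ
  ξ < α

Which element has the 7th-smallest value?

ξ

The consecutive relations fix a unique order: δ < ρ < σ < β < μ < ε < ξ < ζ < ψ < α.
The 7th smallest is ξ.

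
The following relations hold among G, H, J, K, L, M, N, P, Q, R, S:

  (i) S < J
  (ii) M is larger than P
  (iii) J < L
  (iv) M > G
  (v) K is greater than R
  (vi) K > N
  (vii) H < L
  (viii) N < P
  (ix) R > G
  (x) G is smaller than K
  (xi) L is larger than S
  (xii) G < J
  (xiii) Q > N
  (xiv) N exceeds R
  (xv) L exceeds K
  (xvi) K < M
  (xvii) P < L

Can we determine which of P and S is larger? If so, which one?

undetermined

Following every chain through S: above S we get J, L.
P is not reached, and no chain runs the other way from P to S.
So the given relations leave the order of S and P undetermined.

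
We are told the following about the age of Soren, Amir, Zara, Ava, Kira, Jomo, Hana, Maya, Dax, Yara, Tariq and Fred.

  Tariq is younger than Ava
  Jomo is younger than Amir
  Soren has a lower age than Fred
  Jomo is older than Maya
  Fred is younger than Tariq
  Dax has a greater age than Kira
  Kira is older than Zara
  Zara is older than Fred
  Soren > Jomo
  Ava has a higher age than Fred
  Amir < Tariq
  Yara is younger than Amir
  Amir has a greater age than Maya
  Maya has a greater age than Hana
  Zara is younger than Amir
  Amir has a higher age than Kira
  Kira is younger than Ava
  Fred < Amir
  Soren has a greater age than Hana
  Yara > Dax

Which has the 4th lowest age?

Piecing the relations together gives one ordering: Hana < Maya < Jomo < Soren < Fred < Zara < Kira < Dax < Yara < Amir < Tariq < Ava.
Counting 4 from the smallest end gives Soren.

Soren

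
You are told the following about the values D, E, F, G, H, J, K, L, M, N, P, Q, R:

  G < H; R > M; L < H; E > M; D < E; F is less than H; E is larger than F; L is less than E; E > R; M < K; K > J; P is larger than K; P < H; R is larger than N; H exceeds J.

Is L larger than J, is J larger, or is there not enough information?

undetermined

Following every chain through J: above J we get K, P, H.
L is not reached, and no chain runs the other way from L to J.
So the given relations leave the order of J and L undetermined.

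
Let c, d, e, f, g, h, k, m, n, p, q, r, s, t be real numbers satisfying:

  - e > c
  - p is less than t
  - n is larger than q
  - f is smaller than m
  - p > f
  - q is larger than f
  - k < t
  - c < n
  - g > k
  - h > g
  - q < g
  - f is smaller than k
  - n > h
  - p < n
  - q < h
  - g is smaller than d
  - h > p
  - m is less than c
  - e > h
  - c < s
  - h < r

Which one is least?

f

m is not least since f < m; q is not least since f < q; c is not least since m < c; k is not least since f < k; g is not least since q < g; p is not least since f < p; h is not least since g < h; t is not least since p < t; e is not least since c < e; r is not least since h < r; n is not least since q < n; d is not least since g < d; s is not least since c < s.
Only f has nothing below it, so f is the least.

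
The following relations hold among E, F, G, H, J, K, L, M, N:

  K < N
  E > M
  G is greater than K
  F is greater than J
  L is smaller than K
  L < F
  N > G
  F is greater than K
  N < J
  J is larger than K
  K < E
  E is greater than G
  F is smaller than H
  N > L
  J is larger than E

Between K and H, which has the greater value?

H

K < G and G < E give K < E.
Then E < J extends the chain to J.
With J < F: K < G < E < J < F.
With F < H: K < G < E < J < F < H.
So K < H; H is the larger of the two.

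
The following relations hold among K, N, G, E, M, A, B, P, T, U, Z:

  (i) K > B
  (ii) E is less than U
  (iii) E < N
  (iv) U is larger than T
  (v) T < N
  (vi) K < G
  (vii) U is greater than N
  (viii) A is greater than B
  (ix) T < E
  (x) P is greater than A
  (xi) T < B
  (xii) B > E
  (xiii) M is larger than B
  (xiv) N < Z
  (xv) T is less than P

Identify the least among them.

T

E is not least since T < E; B is not least since E < B; N is not least since E < N; Z is not least since N < Z; A is not least since B < A; K is not least since B < K; M is not least since B < M; P is not least since A < P; G is not least since K < G; U is not least since T < U.
Only T has nothing below it, so T is the least.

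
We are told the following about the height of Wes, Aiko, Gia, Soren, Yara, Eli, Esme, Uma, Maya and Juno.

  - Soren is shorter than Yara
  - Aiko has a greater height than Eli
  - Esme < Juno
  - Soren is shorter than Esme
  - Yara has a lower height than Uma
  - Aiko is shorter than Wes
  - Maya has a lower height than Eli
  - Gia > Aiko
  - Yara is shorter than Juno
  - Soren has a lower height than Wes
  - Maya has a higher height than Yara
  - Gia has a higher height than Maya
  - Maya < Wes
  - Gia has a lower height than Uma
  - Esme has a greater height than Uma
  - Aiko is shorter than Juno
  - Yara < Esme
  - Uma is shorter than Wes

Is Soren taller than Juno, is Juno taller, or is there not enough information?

Link the given pairs in sequence: Soren < Yara; Yara < Maya; Maya < Eli; Eli < Aiko; Aiko < Gia; Gia < Uma; Uma < Esme; Esme < Juno.
Together: Soren < Yara < Maya < Eli < Aiko < Gia < Uma < Esme < Juno.
So Juno is taller.

Juno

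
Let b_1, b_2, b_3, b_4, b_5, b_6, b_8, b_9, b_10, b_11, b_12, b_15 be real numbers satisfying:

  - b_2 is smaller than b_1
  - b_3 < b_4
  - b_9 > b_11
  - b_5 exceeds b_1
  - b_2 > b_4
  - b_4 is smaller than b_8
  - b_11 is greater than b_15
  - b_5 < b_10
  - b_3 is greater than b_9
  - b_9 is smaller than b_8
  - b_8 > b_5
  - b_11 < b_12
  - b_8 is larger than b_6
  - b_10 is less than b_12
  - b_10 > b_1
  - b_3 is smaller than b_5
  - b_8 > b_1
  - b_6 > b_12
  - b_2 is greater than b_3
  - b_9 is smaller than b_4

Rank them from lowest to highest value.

Nothing is placed below b_15, so it is least; from there b_15 < b_11; b_11 < b_9; b_9 < b_3; b_3 < b_4; b_4 < b_2; b_2 < b_1; b_1 < b_5; b_5 < b_10; b_10 < b_12; b_12 < b_6; b_6 < b_8, each given directly.

b_15 < b_11 < b_9 < b_3 < b_4 < b_2 < b_1 < b_5 < b_10 < b_12 < b_6 < b_8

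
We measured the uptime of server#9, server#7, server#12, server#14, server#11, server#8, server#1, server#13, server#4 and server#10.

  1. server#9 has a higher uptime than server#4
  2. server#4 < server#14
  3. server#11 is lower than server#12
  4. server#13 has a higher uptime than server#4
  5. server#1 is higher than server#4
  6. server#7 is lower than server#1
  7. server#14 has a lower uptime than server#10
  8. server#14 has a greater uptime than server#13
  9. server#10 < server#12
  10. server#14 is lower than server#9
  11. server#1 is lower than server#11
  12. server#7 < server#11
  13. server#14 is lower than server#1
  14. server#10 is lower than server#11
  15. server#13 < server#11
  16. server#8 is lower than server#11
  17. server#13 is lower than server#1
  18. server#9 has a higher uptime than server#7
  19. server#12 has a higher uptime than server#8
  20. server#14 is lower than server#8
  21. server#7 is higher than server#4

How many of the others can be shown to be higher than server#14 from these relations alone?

From server#14 the given relations immediately reach server#1, server#8, server#10, server#9.
From those, server#11, server#12 — 6 in total.
Nothing else is reachable above server#14; 6 in all.

6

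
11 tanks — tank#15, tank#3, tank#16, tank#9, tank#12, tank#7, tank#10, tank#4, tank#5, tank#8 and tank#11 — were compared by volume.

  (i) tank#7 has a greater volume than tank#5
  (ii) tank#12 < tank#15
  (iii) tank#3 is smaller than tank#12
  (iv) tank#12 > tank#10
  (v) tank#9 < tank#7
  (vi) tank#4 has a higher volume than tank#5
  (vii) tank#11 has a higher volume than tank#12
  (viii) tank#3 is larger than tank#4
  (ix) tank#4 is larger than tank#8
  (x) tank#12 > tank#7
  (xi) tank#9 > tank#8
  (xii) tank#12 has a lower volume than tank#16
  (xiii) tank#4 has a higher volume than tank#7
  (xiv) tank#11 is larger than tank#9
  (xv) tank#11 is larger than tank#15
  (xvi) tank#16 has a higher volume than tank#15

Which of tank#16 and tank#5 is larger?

tank#5 < tank#7 and tank#7 < tank#4 give tank#5 < tank#4.
Then tank#4 < tank#3 extends the chain to tank#3.
With tank#3 < tank#12: tank#5 < tank#7 < tank#4 < tank#3 < tank#12.
With tank#12 < tank#15: tank#5 < tank#7 < tank#4 < tank#3 < tank#12 < tank#15.
With tank#15 < tank#16: tank#5 < tank#7 < tank#4 < tank#3 < tank#12 < tank#15 < tank#16.
So tank#5 < tank#16; tank#16 is the larger of the two.

tank#16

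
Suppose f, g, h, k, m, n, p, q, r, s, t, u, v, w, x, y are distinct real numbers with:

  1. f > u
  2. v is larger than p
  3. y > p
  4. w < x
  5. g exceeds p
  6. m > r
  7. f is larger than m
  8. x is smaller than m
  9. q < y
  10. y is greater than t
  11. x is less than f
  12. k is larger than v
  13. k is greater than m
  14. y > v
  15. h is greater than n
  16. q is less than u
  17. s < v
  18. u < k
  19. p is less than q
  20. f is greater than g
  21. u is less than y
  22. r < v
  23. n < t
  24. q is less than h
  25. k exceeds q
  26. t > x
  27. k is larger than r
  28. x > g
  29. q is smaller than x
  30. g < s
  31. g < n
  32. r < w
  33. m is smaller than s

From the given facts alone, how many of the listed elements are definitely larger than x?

7

The elements the relations force above x are m, s, v, t, f, y, k — no chain reaches any other.
That is 7.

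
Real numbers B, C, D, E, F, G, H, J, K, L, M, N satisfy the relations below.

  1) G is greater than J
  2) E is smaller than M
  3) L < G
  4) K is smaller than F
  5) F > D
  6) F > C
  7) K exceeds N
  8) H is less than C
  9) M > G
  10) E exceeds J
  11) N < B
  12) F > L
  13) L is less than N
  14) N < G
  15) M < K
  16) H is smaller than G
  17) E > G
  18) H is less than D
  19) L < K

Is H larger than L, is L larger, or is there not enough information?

Following every chain through H: above H we get C, G, E, D, M, K, F.
L is not reached, and no chain runs the other way from L to H.
So the given relations leave the order of H and L undetermined.

undetermined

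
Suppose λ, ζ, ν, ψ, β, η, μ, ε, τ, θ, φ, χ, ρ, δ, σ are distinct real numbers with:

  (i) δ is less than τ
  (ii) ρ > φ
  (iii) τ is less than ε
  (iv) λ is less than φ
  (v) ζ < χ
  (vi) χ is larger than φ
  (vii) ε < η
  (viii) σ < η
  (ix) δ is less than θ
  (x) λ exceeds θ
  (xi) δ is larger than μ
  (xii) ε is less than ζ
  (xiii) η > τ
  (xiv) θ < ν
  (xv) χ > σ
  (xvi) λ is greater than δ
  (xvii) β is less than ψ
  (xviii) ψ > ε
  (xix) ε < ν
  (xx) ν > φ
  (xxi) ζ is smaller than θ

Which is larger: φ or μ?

φ

μ < δ and δ < τ give μ < τ.
With τ < ε: μ < δ < τ < ε.
Then ε < ζ extends the chain to ζ.
Then ζ < θ extends the chain to θ.
Then θ < λ extends the chain to λ.
Then λ < φ extends the chain to φ.
So μ < φ; φ is the larger of the two.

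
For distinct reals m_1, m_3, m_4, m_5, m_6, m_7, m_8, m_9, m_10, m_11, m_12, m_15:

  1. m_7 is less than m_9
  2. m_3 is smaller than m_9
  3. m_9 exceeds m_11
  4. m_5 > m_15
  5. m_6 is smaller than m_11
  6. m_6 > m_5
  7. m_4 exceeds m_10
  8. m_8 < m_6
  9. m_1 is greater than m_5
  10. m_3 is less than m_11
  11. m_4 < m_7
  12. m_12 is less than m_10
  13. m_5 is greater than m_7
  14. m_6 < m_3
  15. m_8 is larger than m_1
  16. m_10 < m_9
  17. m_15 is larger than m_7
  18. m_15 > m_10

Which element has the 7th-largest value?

m_5

Piecing the relations together gives one ordering: m_12 < m_10 < m_4 < m_7 < m_15 < m_5 < m_1 < m_8 < m_6 < m_3 < m_11 < m_9.
The 7th largest is m_5.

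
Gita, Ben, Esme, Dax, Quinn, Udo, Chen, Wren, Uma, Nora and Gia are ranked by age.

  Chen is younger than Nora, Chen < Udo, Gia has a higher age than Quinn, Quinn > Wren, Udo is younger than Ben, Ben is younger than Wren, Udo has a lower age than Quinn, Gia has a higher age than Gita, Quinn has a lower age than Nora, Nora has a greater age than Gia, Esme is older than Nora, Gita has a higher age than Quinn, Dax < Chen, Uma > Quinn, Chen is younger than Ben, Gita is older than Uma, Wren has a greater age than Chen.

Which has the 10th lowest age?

Piecing the relations together gives one ordering: Dax < Chen < Udo < Ben < Wren < Quinn < Uma < Gita < Gia < Nora < Esme.
The 10th smallest is Nora.

Nora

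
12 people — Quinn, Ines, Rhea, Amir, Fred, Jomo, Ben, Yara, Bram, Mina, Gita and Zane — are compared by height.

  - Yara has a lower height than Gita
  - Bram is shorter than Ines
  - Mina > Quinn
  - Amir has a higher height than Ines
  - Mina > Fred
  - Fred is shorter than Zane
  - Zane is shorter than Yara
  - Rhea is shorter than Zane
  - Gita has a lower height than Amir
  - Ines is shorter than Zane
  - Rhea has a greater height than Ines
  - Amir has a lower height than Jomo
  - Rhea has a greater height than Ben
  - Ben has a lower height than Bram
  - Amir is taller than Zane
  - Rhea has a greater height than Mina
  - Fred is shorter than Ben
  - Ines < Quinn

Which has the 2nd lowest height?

Ben

The consecutive relations fix a unique order: Fred < Ben < Bram < Ines < Quinn < Mina < Rhea < Zane < Yara < Gita < Amir < Jomo.
Counting 2 from the smallest end gives Ben.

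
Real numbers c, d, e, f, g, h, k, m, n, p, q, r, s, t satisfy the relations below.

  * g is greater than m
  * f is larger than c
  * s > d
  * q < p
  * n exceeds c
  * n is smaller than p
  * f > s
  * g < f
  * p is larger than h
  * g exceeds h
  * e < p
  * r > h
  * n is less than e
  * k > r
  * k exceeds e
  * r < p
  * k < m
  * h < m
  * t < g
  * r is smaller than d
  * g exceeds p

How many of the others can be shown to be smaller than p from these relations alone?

6

The elements the relations force below p are c, h, n, q, e, r — no chain reaches any other.
That is 6.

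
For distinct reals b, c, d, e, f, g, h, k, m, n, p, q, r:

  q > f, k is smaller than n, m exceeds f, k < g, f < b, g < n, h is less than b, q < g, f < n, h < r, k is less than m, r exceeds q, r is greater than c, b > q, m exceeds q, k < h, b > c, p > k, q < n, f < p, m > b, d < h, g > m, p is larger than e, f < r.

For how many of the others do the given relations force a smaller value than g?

The elements the relations force below g are d, k, f, h, q, c, b, m — no chain reaches any other.
That is 8.

8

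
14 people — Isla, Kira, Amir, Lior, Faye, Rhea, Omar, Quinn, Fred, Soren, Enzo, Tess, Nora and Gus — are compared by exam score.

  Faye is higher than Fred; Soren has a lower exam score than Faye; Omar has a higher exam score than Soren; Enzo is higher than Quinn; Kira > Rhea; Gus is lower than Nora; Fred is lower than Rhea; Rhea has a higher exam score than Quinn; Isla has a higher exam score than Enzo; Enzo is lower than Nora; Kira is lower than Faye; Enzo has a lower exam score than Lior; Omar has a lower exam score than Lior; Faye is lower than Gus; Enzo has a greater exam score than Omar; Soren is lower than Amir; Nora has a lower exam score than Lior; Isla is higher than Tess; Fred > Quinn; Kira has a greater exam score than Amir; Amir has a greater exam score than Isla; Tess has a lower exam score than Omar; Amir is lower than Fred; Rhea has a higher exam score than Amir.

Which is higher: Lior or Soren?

Lior

The relevant relations are Soren < Omar; Omar < Enzo; Enzo < Isla; Isla < Amir; Amir < Fred; Fred < Rhea; Rhea < Kira; Kira < Faye; Faye < Gus; Gus < Nora; Nora < Lior.
Chaining these gives Soren < Omar < Enzo < Isla < Amir < Fred < Rhea < Kira < Faye < Gus < Nora < Lior.
So Soren < Lior; Lior is the higher of the two.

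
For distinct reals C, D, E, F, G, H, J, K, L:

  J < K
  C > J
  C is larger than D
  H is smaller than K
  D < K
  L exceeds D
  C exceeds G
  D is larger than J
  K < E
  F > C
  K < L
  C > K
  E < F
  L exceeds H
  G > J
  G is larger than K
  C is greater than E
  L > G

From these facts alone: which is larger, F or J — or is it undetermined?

J < D and D < K give J < K.
Then K < G extends the chain to G.
With G < C: J < D < K < G < C.
With C < F: J < D < K < G < C < F.
So F is larger.

F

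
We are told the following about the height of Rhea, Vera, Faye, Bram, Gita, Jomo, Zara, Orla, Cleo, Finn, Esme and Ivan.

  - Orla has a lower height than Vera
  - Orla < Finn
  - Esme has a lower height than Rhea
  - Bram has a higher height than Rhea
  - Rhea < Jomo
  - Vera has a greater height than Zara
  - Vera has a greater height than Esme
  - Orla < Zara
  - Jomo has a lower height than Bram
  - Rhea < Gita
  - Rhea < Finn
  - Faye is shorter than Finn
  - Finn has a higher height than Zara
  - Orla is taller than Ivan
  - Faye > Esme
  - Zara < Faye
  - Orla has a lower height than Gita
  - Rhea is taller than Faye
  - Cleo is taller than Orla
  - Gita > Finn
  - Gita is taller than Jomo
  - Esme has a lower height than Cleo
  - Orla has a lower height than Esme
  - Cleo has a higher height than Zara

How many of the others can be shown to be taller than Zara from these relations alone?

From Zara the given relations immediately reach Cleo, Vera, Faye, Finn.
From those, Rhea, Gita — 6 in total.
From those, Jomo, Bram — 8 in total.
Nothing else is reachable above Zara; 8 in all.

8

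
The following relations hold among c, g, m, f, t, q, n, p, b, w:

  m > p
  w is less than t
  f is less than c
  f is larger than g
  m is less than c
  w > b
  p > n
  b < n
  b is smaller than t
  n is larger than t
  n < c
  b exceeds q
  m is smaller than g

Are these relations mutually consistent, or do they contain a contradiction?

The single ordering q < b < w < t < n < p < m < g < f < c satisfies every listed relation, so no contradiction arises.

consistent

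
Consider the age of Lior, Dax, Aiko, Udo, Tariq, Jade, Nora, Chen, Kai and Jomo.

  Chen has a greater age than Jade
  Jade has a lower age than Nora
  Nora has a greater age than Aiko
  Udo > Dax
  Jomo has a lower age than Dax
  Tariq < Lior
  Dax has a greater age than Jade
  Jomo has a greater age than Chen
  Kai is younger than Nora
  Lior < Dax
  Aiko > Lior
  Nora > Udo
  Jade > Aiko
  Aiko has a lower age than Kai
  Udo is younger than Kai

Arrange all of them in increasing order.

Each adjacent pair is fixed by a given relation: Tariq < Lior; Lior < Aiko; Aiko < Jade; Jade < Chen; Chen < Jomo; Jomo < Dax; Dax < Udo; Udo < Kai; Kai < Nora. Chaining them end to end gives the full order.

Tariq < Lior < Aiko < Jade < Chen < Jomo < Dax < Udo < Kai < Nora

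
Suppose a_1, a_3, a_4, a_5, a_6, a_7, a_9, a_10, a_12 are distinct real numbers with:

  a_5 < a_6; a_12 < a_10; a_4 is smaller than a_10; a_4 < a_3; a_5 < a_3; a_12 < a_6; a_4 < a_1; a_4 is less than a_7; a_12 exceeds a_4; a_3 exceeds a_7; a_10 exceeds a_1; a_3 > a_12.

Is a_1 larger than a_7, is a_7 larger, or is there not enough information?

Following every chain through a_7: above a_7 we get a_3; below a_7 we get a_4.
a_1 is not reached, and no chain runs the other way from a_1 to a_7.
So the given relations leave the order of a_7 and a_1 undetermined.

undetermined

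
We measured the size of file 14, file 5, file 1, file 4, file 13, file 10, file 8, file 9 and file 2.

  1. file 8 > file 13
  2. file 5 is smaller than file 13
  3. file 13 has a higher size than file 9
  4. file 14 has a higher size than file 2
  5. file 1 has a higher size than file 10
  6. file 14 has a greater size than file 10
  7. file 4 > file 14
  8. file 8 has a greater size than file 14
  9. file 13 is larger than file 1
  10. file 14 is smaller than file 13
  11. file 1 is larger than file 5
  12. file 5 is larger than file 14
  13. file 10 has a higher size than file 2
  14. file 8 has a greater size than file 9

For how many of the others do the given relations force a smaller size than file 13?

6

From file 13 the given relations immediately reach file 14, file 5, file 9, file 1.
From those, file 2, file 10 — 6 in total.
No other element is forced below file 13 by the given relations, so the count is 6.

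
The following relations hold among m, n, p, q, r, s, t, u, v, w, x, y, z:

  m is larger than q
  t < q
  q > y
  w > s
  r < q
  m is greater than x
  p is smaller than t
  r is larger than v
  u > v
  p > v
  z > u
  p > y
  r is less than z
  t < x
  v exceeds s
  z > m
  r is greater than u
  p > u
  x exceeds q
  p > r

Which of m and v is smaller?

The relevant relations are v < u; u < r; r < p; p < t; t < q; q < x; x < m.
Together: v < u < r < p < t < q < x < m.
So v < m; v is the smaller of the two.

v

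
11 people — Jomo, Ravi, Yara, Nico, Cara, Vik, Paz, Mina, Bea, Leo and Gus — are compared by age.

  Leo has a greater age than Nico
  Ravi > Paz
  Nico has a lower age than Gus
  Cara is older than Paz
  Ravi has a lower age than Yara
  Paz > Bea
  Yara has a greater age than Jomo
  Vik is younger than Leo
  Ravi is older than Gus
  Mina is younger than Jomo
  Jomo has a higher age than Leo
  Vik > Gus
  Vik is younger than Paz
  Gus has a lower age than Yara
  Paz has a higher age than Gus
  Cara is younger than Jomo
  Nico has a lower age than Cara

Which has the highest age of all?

Yara

Chaining downward from Yara: directly below it, Gus, Ravi, Jomo; then Nico, Mina, Leo, Paz, Cara; then Bea, Vik.
That covers every other element, and nothing is given above Yara, so Yara is the highest age.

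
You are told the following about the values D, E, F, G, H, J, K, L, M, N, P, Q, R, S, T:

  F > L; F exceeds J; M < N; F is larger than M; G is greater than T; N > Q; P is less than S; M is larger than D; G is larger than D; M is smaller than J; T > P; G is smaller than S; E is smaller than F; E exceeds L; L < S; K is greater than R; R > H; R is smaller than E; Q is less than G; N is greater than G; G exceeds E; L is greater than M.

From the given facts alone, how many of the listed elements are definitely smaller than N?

The elements the relations force below N are D, H, P, M, T, L, Q, R, E, G — no chain reaches any other.
That is 10.

10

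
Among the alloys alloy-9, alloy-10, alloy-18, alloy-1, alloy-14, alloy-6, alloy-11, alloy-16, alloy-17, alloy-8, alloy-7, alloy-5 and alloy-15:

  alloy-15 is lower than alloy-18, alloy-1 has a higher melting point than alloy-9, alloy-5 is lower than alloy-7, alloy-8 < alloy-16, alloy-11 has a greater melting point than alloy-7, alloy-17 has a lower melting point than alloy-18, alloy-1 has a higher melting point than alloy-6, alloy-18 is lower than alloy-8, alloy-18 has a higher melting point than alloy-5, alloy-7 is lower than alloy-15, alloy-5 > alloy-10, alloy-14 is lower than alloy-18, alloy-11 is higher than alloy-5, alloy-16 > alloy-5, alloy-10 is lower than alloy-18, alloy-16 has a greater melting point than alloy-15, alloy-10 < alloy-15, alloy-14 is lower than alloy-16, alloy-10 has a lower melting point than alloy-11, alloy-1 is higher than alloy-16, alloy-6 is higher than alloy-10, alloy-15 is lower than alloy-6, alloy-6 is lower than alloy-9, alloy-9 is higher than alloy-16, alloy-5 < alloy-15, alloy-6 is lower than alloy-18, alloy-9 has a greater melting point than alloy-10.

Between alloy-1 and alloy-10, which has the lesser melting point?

The relevant relations are alloy-10 < alloy-5; alloy-5 < alloy-7; alloy-7 < alloy-15; alloy-15 < alloy-6; alloy-6 < alloy-18; alloy-18 < alloy-8; alloy-8 < alloy-16; alloy-16 < alloy-9; alloy-9 < alloy-1.
Chaining these gives alloy-10 < alloy-5 < alloy-7 < alloy-15 < alloy-6 < alloy-18 < alloy-8 < alloy-16 < alloy-9 < alloy-1.
So alloy-10 < alloy-1; alloy-10 is the lower of the two.

alloy-10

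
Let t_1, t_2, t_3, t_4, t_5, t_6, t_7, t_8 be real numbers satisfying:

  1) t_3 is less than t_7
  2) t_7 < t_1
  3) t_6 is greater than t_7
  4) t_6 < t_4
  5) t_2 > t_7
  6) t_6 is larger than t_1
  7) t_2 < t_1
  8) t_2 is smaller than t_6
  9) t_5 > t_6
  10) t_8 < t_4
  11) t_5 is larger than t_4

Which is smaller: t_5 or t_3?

t_3 < t_7 and t_7 < t_1 give t_3 < t_1.
Then t_1 < t_6 extends the chain to t_6.
Then t_6 < t_4 extends the chain to t_4.
With t_4 < t_5: t_3 < t_7 < t_1 < t_6 < t_4 < t_5.
So t_3 < t_5; t_3 is the smaller of the two.

t_3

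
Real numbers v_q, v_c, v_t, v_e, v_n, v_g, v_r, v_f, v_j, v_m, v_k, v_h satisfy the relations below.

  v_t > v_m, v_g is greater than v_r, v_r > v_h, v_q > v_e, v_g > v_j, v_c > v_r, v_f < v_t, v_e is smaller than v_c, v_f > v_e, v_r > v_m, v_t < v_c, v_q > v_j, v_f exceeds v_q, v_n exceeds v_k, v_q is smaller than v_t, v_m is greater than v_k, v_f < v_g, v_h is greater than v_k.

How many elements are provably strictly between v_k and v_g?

3

Chaining upward from v_k reaches: v_m, v_h, v_r, v_t, v_n, v_c.
Chaining downward from v_g reaches: v_e, v_m, v_h, v_j, v_r, v_q, v_f.
Strictly between v_k and v_g are those in both lists: v_m, v_h, v_r — 3 elements.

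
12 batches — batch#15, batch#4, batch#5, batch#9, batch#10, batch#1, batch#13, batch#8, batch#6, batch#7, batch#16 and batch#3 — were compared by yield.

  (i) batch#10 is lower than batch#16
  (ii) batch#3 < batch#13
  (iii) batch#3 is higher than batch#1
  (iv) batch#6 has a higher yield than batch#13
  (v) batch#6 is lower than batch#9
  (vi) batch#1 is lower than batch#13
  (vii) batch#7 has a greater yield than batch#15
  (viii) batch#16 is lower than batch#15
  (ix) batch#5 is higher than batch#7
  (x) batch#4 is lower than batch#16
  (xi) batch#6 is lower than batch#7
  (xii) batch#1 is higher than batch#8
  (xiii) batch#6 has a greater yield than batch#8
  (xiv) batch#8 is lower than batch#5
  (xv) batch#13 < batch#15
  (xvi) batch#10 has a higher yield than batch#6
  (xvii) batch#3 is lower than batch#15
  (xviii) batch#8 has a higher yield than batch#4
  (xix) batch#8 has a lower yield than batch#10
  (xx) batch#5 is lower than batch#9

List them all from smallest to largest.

Each adjacent pair is fixed by a given relation: batch#4 < batch#8; batch#8 < batch#1; batch#1 < batch#3; batch#3 < batch#13; batch#13 < batch#6; batch#6 < batch#10; batch#10 < batch#16; batch#16 < batch#15; batch#15 < batch#7; batch#7 < batch#5; batch#5 < batch#9. Chaining them end to end gives the full order.

batch#4 < batch#8 < batch#1 < batch#3 < batch#13 < batch#6 < batch#10 < batch#16 < batch#15 < batch#7 < batch#5 < batch#9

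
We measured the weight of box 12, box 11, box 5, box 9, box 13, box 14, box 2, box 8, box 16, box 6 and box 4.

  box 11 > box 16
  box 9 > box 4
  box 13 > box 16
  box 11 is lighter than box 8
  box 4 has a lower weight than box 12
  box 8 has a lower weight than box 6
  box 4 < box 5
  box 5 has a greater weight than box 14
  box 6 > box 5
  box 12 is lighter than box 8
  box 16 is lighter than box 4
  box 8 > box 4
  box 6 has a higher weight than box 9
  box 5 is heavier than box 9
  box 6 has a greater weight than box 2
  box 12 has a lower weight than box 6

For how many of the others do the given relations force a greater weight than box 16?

From box 16 the given relations immediately reach box 13, box 4, box 11.
From those, box 12, box 9, box 8, box 5 — 7 in total.
From those, box 6 — 8 in total.
No other element is forced above box 16 by the given relations, so the count is 8.

8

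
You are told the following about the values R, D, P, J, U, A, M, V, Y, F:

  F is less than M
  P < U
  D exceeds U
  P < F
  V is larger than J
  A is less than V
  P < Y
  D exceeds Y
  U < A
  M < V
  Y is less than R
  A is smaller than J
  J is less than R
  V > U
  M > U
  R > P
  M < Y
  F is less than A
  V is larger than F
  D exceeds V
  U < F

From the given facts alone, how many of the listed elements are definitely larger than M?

4

The elements the relations force above M are Y, V, R, D — no chain reaches any other.
That is 4.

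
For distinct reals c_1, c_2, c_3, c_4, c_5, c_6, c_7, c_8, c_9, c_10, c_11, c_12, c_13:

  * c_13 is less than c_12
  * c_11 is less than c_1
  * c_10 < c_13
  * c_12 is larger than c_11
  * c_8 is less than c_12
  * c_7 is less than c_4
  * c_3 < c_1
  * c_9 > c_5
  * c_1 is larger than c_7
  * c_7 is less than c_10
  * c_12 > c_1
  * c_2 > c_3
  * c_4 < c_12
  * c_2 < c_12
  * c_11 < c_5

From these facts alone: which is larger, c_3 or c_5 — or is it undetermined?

undetermined

Following every chain through c_3: above c_3 we get c_2, c_1, c_12.
c_5 is not reached, and no chain runs the other way from c_5 to c_3.
So the given relations leave the order of c_3 and c_5 undetermined.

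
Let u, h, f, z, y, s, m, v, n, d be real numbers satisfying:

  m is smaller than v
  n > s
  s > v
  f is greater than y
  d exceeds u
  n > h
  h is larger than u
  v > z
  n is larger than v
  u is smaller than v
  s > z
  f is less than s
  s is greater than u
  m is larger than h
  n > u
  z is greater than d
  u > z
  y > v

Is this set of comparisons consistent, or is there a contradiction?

We have u < d stated directly, yet also d < z < u by chaining the others — so d < u. Contradiction.

inconsistent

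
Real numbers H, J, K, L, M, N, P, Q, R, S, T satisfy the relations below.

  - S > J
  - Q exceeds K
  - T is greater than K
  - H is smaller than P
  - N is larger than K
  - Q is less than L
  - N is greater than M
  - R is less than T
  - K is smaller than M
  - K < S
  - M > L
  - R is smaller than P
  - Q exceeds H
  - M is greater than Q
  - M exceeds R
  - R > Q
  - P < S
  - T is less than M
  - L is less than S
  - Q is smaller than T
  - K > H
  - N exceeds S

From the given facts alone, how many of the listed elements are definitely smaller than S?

The elements the relations force below S are H, K, Q, R, P, L, J — no chain reaches any other.
That is 7.

7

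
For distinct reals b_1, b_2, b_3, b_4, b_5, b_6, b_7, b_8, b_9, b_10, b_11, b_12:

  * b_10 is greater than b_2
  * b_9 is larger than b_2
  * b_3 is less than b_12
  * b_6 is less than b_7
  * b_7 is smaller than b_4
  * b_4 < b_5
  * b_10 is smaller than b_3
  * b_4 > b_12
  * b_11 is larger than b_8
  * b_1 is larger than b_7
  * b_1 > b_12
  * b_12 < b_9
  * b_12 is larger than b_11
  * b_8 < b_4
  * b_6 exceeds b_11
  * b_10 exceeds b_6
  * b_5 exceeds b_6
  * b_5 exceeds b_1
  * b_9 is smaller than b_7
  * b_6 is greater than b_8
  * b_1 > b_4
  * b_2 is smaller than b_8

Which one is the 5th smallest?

Piecing the relations together gives one ordering: b_2 < b_8 < b_11 < b_6 < b_10 < b_3 < b_12 < b_9 < b_7 < b_4 < b_1 < b_5.
Counting 5 from the smallest end gives b_10.

b_10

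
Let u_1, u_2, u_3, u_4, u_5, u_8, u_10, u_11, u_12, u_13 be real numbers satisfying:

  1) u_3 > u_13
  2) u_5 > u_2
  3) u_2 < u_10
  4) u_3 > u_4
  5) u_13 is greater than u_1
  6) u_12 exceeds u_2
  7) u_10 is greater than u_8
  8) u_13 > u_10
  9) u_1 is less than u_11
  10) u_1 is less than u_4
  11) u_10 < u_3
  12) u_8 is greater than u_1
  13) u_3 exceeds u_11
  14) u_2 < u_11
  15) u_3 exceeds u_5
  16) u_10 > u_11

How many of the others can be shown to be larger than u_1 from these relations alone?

6

Directly above u_1: u_8, u_11, u_13, u_4.
One step further: u_10, u_3 (6 so far).
Nothing else is reachable above u_1; 6 in all.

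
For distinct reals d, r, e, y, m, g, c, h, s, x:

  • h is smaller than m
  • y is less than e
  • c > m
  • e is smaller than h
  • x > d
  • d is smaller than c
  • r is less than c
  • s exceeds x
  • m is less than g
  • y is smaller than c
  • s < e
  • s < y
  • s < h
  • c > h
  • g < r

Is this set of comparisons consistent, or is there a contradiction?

consistent

Every relation is compatible with d < x < s < y < e < h < m < g < r < c; the set is consistent.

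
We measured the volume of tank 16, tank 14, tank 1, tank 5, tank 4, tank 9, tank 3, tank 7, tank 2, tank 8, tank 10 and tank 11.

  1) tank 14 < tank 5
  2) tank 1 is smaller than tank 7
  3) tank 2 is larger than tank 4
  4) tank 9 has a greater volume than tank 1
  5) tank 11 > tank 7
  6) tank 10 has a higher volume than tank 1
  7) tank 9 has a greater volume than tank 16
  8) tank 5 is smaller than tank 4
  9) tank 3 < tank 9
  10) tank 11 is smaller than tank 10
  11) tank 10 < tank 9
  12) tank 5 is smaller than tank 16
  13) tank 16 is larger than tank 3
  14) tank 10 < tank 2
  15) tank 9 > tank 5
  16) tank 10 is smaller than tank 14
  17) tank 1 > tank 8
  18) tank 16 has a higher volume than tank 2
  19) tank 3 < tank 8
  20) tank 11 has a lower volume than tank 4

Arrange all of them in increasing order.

Each adjacent pair is fixed by a given relation: tank 3 < tank 8; tank 8 < tank 1; tank 1 < tank 7; tank 7 < tank 11; tank 11 < tank 10; tank 10 < tank 14; tank 14 < tank 5; tank 5 < tank 4; tank 4 < tank 2; tank 2 < tank 16; tank 16 < tank 9. Chaining them end to end gives the full order.

tank 3 < tank 8 < tank 1 < tank 7 < tank 11 < tank 10 < tank 14 < tank 5 < tank 4 < tank 2 < tank 16 < tank 9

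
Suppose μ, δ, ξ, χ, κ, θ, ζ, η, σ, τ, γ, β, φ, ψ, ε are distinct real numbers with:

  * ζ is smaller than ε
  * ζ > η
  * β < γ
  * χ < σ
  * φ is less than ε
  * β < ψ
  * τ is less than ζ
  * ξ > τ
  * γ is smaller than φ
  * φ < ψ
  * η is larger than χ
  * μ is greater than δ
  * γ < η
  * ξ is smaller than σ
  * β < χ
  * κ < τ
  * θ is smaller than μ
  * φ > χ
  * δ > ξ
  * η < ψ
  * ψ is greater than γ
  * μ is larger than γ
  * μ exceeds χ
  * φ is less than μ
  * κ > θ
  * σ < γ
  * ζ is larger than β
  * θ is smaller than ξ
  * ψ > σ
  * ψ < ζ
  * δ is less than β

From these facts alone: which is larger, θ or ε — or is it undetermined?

ε

Following the relations from θ: θ < κ < τ < ξ < δ < β < χ < σ < γ < φ < ψ < ζ < ε.
So ε is larger.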